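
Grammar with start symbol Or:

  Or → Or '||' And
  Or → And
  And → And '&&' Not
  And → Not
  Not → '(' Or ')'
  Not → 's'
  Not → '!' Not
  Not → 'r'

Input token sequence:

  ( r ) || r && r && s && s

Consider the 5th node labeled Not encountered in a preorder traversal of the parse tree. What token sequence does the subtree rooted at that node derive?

s

[Or [Or [And [Not ( [Or [And [Not r]]] )]]] || [And [And [And [And [Not r]] && [Not r]] && [Not s]] && [Not s]]]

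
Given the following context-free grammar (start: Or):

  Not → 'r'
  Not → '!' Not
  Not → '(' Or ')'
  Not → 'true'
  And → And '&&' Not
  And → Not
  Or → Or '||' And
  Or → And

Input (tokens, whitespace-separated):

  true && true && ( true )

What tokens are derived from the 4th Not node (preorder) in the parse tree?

true

[Or [And [And [And [Not true]] && [Not true]] && [Not ( [Or [And [Not true]]] )]]]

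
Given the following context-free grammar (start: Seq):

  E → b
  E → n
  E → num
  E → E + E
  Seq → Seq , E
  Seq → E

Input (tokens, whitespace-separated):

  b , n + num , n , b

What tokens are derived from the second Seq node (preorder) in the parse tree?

b , n + num , n

[Seq [Seq [Seq [Seq [E b]] , [E [E n] + [E num]]] , [E n]] , [E b]]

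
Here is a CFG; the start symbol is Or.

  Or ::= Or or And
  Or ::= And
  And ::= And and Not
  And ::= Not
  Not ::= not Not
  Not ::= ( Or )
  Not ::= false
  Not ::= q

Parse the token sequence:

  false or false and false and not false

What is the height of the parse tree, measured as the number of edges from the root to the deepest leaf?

5

[Or [Or [And [Not false]]] or [And [And [And [Not false]] and [Not false]] and [Not not [Not false]]]]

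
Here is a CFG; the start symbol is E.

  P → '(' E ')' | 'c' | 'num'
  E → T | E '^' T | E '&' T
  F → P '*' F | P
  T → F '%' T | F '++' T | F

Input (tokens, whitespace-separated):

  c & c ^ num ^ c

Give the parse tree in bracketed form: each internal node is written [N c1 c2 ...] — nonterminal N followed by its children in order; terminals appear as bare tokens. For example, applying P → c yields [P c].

E
E ^ T
E ^ T ^ T
E & T ^ T ^ T
T & T ^ T ^ T
F & T ^ T ^ T
P & T ^ T ^ T
c & T ^ T ^ T
c & F ^ T ^ T
c & P ^ T ^ T
c & c ^ T ^ T
c & c ^ F ^ T
c & c ^ P ^ T
c & c ^ num ^ T
c & c ^ num ^ F
c & c ^ num ^ P
c & c ^ num ^ c

[E [E [E [E [T [F [P c]]]] & [T [F [P c]]]] ^ [T [F [P num]]]] ^ [T [F [P c]]]]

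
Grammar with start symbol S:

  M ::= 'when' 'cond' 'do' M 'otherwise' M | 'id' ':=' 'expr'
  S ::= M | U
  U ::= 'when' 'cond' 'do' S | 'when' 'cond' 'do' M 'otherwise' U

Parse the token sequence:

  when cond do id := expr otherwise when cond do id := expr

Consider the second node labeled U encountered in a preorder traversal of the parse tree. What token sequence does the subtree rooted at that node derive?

[S [U when cond do [M id := expr] otherwise [U when cond do [S [M id := expr]]]]]

when cond do id := expr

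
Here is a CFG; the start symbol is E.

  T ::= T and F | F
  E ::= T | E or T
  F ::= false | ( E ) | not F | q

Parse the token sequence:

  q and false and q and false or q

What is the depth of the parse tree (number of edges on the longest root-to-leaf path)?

7

[E [E [T [T [T [T [F q]] and [F false]] and [F q]] and [F false]]] or [T [F q]]]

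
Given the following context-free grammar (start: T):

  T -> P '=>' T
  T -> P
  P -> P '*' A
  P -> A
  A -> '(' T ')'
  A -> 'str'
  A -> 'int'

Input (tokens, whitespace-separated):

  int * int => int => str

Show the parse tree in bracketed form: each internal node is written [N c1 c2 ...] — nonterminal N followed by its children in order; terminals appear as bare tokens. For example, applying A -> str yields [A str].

T
P => T
P * A => T
A * A => T
int * A => T
int * int => T
int * int => P => T
int * int => A => T
int * int => int => T
int * int => int => P
int * int => int => A
int * int => int => str

[T [P [P [A int]] * [A int]] => [T [P [A int]] => [T [P [A str]]]]]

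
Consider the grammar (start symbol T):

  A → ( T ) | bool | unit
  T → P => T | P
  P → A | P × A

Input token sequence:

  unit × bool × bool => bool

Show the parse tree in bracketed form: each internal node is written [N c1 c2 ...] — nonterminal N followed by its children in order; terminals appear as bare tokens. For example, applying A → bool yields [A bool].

[T [P [P [P [A unit]] × [A bool]] × [A bool]] => [T [P [A bool]]]]

T
P => T
P × A => T
P × A × A => T
A × A × A => T
unit × A × A => T
unit × bool × A => T
unit × bool × bool => T
unit × bool × bool => P
unit × bool × bool => A
unit × bool × bool => bool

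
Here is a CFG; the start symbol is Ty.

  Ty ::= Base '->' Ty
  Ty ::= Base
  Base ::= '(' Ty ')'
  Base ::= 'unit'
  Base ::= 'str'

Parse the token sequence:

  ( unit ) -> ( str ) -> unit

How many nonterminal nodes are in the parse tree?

10

[Ty [Base ( [Ty [Base unit]] )] -> [Ty [Base ( [Ty [Base str]] )] -> [Ty [Base unit]]]]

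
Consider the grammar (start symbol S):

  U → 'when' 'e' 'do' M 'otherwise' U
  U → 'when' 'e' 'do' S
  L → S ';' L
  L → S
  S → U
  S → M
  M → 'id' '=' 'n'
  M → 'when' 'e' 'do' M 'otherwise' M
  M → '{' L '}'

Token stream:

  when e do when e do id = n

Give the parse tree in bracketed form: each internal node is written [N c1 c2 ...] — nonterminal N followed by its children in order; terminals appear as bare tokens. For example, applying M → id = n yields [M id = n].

[S [U when e do [S [U when e do [S [M id = n]]]]]]

S
U
when e do S
when e do U
when e do when e do S
when e do when e do M
when e do when e do id = n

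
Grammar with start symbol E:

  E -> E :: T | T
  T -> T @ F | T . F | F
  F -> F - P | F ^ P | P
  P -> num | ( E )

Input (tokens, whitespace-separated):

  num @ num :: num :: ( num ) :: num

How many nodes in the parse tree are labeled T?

[E [E [E [E [T [T [F [P num]]] @ [F [P num]]]] :: [T [F [P num]]]] :: [T [F [P ( [E [T [F [P num]]]] )]]]] :: [T [F [P num]]]]

6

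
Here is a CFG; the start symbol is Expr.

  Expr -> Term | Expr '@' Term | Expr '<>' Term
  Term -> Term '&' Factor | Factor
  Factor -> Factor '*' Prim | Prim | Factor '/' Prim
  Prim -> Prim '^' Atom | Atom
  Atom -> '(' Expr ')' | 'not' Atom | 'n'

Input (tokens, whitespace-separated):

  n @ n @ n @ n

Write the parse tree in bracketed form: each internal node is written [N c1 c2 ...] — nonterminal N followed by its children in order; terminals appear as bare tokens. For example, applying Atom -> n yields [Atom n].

[Expr [Expr [Expr [Expr [Term [Factor [Prim [Atom n]]]]] @ [Term [Factor [Prim [Atom n]]]]] @ [Term [Factor [Prim [Atom n]]]]] @ [Term [Factor [Prim [Atom n]]]]]

Expr
Expr @ Term
Expr @ Term @ Term
Expr @ Term @ Term @ Term
Term @ Term @ Term @ Term
Factor @ Term @ Term @ Term
Prim @ Term @ Term @ Term
Atom @ Term @ Term @ Term
n @ Term @ Term @ Term
n @ Factor @ Term @ Term
n @ Prim @ Term @ Term
n @ Atom @ Term @ Term
n @ n @ Term @ Term
n @ n @ Factor @ Term
n @ n @ Prim @ Term
n @ n @ Atom @ Term
n @ n @ n @ Term
n @ n @ n @ Factor
n @ n @ n @ Prim
n @ n @ n @ Atom
n @ n @ n @ n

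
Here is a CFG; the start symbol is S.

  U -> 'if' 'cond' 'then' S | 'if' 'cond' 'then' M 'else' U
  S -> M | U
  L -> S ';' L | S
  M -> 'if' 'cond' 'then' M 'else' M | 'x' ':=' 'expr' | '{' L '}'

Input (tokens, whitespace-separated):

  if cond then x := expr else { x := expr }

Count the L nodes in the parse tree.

1

[S [M if cond then [M x := expr] else [M { [L [S [M x := expr]]] }]]]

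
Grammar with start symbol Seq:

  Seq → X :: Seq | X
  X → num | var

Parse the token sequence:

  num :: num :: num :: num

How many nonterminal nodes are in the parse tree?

[Seq [X num] :: [Seq [X num] :: [Seq [X num] :: [Seq [X num]]]]]

8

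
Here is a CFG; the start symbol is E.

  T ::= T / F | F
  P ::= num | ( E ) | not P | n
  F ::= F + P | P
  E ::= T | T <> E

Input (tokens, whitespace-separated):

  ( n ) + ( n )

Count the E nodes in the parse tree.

[E [T [F [F [P ( [E [T [F [P n]]]] )]] + [P ( [E [T [F [P n]]]] )]]]]

3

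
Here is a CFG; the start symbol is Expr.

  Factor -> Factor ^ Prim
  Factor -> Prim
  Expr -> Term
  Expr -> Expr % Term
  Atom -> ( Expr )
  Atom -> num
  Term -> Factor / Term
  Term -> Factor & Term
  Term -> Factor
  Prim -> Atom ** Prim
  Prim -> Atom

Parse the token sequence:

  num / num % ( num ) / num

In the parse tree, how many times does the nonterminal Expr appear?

3

[Expr [Expr [Term [Factor [Prim [Atom num]]] / [Term [Factor [Prim [Atom num]]]]]] % [Term [Factor [Prim [Atom ( [Expr [Term [Factor [Prim [Atom num]]]]] )]]] / [Term [Factor [Prim [Atom num]]]]]]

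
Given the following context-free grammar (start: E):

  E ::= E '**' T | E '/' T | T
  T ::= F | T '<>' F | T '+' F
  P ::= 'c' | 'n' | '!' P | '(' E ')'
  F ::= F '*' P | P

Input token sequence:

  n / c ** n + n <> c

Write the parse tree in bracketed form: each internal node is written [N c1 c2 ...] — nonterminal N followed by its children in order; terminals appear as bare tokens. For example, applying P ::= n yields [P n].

[E [E [E [T [F [P n]]]] / [T [F [P c]]]] ** [T [T [T [F [P n]]] + [F [P n]]] <> [F [P c]]]]

E
E ** T
E / T ** T
T / T ** T
F / T ** T
P / T ** T
n / T ** T
n / F ** T
n / P ** T
n / c ** T
n / c ** T <> F
n / c ** T + F <> F
n / c ** F + F <> F
n / c ** P + F <> F
n / c ** n + F <> F
n / c ** n + P <> F
n / c ** n + n <> F
n / c ** n + n <> P
n / c ** n + n <> c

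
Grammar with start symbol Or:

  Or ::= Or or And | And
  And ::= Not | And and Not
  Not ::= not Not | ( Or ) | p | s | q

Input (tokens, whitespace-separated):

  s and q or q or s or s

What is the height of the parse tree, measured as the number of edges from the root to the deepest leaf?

7

[Or [Or [Or [Or [And [And [Not s]] and [Not q]]] or [And [Not q]]] or [And [Not s]]] or [And [Not s]]]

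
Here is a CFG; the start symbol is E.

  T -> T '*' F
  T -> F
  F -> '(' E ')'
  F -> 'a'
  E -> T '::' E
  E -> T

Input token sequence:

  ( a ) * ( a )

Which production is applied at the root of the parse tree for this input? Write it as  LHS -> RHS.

[E [T [T [F ( [E [T [F a]]] )]] * [F ( [E [T [F a]]] )]]]

E -> T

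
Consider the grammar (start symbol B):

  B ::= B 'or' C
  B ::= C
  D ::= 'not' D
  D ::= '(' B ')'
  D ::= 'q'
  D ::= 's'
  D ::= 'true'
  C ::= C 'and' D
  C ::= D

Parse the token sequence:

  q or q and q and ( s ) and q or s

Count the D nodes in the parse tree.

7

[B [B [B [C [D q]]] or [C [C [C [C [D q]] and [D q]] and [D ( [B [C [D s]]] )]] and [D q]]] or [C [D s]]]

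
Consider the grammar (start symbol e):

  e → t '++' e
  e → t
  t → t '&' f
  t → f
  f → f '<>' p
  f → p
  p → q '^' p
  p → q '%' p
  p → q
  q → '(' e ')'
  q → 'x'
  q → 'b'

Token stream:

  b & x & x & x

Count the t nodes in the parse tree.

[e [t [t [t [t [f [p [q b]]]] & [f [p [q x]]]] & [f [p [q x]]]] & [f [p [q x]]]]]

4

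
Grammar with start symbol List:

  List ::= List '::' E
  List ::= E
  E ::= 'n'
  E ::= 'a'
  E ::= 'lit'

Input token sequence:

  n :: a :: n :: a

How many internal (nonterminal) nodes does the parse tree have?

[List [List [List [List [E n]] :: [E a]] :: [E n]] :: [E a]]

8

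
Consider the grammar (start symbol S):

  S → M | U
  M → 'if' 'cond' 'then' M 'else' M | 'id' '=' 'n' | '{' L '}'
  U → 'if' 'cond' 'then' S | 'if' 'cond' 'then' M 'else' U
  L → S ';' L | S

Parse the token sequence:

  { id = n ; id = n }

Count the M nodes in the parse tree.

3

[S [M { [L [S [M id = n]] ; [L [S [M id = n]]]] }]]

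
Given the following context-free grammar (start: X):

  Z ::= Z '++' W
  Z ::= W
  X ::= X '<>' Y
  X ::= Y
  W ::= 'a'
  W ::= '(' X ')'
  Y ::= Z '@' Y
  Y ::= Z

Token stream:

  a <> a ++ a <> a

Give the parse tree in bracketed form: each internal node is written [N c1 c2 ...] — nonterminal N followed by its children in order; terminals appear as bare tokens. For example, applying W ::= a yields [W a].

X
X <> Y
X <> Y <> Y
Y <> Y <> Y
Z <> Y <> Y
W <> Y <> Y
a <> Y <> Y
a <> Z <> Y
a <> Z ++ W <> Y
a <> W ++ W <> Y
a <> a ++ W <> Y
a <> a ++ a <> Y
a <> a ++ a <> Z
a <> a ++ a <> W
a <> a ++ a <> a

[X [X [X [Y [Z [W a]]]] <> [Y [Z [Z [W a]] ++ [W a]]]] <> [Y [Z [W a]]]]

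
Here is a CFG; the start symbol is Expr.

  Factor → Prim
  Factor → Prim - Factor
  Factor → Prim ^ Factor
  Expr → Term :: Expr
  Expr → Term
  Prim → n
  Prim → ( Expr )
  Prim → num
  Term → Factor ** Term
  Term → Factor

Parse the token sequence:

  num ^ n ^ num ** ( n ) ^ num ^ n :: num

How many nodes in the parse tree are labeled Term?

[Expr [Term [Factor [Prim num] ^ [Factor [Prim n] ^ [Factor [Prim num]]]] ** [Term [Factor [Prim ( [Expr [Term [Factor [Prim n]]]] )] ^ [Factor [Prim num] ^ [Factor [Prim n]]]]]] :: [Expr [Term [Factor [Prim num]]]]]

4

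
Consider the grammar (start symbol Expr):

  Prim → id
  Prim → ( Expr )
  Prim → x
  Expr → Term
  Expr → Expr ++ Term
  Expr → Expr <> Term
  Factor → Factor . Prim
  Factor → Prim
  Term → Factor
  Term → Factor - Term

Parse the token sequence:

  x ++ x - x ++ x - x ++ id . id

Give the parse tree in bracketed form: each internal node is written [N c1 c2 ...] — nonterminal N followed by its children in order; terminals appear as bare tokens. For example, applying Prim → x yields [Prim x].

[Expr [Expr [Expr [Expr [Term [Factor [Prim x]]]] ++ [Term [Factor [Prim x]] - [Term [Factor [Prim x]]]]] ++ [Term [Factor [Prim x]] - [Term [Factor [Prim x]]]]] ++ [Term [Factor [Factor [Prim id]] . [Prim id]]]]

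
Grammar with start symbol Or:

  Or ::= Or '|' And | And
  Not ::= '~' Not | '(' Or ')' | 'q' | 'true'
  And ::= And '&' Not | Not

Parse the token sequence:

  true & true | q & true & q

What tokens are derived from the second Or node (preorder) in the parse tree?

[Or [Or [And [And [Not true]] & [Not true]]] | [And [And [And [Not q]] & [Not true]] & [Not q]]]

true & true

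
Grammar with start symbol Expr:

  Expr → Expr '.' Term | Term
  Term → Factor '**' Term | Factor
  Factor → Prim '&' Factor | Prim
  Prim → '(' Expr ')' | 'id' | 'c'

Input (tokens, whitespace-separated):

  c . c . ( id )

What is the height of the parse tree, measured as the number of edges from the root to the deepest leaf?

[Expr [Expr [Expr [Term [Factor [Prim c]]]] . [Term [Factor [Prim c]]]] . [Term [Factor [Prim ( [Expr [Term [Factor [Prim id]]]] )]]]]

8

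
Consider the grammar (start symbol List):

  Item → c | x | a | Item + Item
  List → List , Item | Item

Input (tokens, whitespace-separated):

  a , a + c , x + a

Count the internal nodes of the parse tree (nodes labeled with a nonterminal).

10

[List [List [List [Item a]] , [Item [Item a] + [Item c]]] , [Item [Item x] + [Item a]]]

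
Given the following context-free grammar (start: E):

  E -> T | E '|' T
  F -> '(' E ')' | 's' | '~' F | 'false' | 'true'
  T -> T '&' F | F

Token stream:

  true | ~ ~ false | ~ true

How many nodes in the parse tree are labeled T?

3

[E [E [E [T [F true]]] | [T [F ~ [F ~ [F false]]]]] | [T [F ~ [F true]]]]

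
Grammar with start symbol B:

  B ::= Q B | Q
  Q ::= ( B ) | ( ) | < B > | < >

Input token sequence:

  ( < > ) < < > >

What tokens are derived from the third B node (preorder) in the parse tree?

< < > >

[B [Q ( [B [Q < >]] )] [B [Q < [B [Q < >]] >]]]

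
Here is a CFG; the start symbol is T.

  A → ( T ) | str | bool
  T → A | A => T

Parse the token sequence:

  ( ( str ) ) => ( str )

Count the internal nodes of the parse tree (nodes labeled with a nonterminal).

[T [A ( [T [A ( [T [A str]] )]] )] => [T [A ( [T [A str]] )]]]

10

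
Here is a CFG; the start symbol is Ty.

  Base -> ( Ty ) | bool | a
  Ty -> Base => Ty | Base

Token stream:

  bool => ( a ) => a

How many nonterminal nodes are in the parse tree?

[Ty [Base bool] => [Ty [Base ( [Ty [Base a]] )] => [Ty [Base a]]]]

8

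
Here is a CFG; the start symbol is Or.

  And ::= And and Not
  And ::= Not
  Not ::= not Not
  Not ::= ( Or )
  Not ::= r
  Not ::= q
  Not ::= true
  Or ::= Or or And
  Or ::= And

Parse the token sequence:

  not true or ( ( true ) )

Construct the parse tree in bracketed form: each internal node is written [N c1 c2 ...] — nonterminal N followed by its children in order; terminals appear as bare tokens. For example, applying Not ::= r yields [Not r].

[Or [Or [And [Not not [Not true]]]] or [And [Not ( [Or [And [Not ( [Or [And [Not true]]] )]]] )]]]

Or
Or or And
And or And
Not or And
not Not or And
not true or And
not true or Not
not true or ( Or )
not true or ( And )
not true or ( Not )
not true or ( ( Or ) )
not true or ( ( And ) )
not true or ( ( Not ) )
not true or ( ( true ) )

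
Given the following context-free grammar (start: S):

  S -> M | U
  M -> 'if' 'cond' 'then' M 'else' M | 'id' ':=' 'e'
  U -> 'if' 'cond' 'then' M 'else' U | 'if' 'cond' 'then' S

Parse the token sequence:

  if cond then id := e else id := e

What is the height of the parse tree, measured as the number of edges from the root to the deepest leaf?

3

[S [M if cond then [M id := e] else [M id := e]]]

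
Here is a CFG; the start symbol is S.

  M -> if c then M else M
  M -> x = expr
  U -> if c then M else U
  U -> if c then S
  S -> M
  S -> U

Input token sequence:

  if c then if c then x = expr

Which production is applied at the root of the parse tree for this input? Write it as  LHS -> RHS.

S -> U

[S [U if c then [S [U if c then [S [M x = expr]]]]]]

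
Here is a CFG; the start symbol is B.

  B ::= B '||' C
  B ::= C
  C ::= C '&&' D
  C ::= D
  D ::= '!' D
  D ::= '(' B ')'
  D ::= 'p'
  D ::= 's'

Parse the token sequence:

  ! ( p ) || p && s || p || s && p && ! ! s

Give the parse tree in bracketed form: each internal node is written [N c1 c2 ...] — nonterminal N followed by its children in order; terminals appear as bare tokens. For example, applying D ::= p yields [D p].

[B [B [B [B [C [D ! [D ( [B [C [D p]]] )]]]] || [C [C [D p]] && [D s]]] || [C [D p]]] || [C [C [C [D s]] && [D p]] && [D ! [D ! [D s]]]]]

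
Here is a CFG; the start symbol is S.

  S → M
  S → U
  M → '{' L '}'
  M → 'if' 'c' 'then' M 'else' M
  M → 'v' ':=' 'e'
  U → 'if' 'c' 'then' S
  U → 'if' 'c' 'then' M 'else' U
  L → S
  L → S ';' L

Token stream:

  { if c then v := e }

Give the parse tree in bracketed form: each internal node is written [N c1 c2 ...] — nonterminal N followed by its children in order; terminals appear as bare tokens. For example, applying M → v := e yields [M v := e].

S
M
{ L }
{ S }
{ U }
{ if c then S }
{ if c then M }
{ if c then v := e }

[S [M { [L [S [U if c then [S [M v := e]]]]] }]]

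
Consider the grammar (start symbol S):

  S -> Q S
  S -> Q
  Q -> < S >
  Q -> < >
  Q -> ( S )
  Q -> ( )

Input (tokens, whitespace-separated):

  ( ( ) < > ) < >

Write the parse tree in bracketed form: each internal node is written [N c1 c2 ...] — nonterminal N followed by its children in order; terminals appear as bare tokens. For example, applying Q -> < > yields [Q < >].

S
Q S
( S ) S
( Q S ) S
( ( ) S ) S
( ( ) Q ) S
( ( ) < > ) S
( ( ) < > ) Q
( ( ) < > ) < >

[S [Q ( [S [Q ( )] [S [Q < >]]] )] [S [Q < >]]]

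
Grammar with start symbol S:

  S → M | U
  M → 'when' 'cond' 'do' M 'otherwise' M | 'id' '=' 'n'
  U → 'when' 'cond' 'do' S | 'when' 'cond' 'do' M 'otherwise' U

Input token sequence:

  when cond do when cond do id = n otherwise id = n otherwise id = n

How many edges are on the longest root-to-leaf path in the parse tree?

4

[S [M when cond do [M when cond do [M id = n] otherwise [M id = n]] otherwise [M id = n]]]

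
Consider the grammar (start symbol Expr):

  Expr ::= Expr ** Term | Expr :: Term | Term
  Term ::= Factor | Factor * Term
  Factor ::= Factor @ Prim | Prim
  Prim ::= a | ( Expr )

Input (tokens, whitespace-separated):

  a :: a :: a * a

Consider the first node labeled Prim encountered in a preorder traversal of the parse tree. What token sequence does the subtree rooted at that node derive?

[Expr [Expr [Expr [Term [Factor [Prim a]]]] :: [Term [Factor [Prim a]]]] :: [Term [Factor [Prim a]] * [Term [Factor [Prim a]]]]]

a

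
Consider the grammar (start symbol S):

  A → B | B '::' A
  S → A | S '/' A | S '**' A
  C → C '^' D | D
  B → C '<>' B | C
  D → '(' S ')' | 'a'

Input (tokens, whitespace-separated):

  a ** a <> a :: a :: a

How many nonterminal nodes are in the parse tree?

21

[S [S [A [B [C [D a]]]]] ** [A [B [C [D a]] <> [B [C [D a]]]] :: [A [B [C [D a]]] :: [A [B [C [D a]]]]]]]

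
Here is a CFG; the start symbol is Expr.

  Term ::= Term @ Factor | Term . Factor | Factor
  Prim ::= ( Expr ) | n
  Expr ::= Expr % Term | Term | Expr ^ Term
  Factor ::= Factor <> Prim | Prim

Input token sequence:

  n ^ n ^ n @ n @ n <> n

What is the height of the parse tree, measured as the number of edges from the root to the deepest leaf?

6

[Expr [Expr [Expr [Term [Factor [Prim n]]]] ^ [Term [Factor [Prim n]]]] ^ [Term [Term [Term [Factor [Prim n]]] @ [Factor [Prim n]]] @ [Factor [Factor [Prim n]] <> [Prim n]]]]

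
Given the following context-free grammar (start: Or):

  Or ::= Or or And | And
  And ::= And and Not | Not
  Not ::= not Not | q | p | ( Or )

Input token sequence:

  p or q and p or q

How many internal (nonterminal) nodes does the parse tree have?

[Or [Or [Or [And [Not p]]] or [And [And [Not q]] and [Not p]]] or [And [Not q]]]

11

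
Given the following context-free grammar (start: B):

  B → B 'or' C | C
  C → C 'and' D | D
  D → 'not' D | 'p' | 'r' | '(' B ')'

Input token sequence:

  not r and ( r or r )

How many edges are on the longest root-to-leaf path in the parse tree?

[B [C [C [D not [D r]]] and [D ( [B [B [C [D r]]] or [C [D r]]] )]]]

7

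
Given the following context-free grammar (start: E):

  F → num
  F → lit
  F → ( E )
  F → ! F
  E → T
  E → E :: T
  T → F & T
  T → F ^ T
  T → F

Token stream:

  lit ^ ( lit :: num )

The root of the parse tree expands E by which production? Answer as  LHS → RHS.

E → T

[E [T [F lit] ^ [T [F ( [E [E [T [F lit]]] :: [T [F num]]] )]]]]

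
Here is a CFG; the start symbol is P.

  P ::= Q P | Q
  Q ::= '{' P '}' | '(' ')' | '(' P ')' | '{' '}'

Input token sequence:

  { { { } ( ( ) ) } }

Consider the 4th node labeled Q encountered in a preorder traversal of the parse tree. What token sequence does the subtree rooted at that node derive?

( ( ) )

[P [Q { [P [Q { [P [Q { }] [P [Q ( [P [Q ( )]] )]]] }]] }]]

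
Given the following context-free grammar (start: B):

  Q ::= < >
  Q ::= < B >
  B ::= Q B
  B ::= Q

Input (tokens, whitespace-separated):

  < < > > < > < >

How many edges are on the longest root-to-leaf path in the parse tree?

[B [Q < [B [Q < >]] >] [B [Q < >] [B [Q < >]]]]

4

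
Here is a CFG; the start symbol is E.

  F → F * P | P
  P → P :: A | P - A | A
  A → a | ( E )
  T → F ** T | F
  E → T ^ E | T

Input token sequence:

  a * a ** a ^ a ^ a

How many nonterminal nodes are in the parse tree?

[E [T [F [F [P [A a]]] * [P [A a]]] ** [T [F [P [A a]]]]] ^ [E [T [F [P [A a]]]] ^ [E [T [F [P [A a]]]]]]]

22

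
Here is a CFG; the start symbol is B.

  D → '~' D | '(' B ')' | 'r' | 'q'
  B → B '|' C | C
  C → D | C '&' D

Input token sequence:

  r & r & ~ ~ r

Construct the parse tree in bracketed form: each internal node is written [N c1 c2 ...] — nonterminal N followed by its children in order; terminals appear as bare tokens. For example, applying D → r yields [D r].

B
C
C & D
C & D & D
D & D & D
r & D & D
r & r & D
r & r & ~ D
r & r & ~ ~ D
r & r & ~ ~ r

[B [C [C [C [D r]] & [D r]] & [D ~ [D ~ [D r]]]]]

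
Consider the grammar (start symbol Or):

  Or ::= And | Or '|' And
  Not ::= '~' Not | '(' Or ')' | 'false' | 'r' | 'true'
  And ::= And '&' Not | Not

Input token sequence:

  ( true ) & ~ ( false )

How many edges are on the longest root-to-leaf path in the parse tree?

7

[Or [And [And [Not ( [Or [And [Not true]]] )]] & [Not ~ [Not ( [Or [And [Not false]]] )]]]]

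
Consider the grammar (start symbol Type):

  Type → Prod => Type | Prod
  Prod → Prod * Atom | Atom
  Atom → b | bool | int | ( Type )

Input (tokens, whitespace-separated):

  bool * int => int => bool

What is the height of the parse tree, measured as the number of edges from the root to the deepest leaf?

[Type [Prod [Prod [Atom bool]] * [Atom int]] => [Type [Prod [Atom int]] => [Type [Prod [Atom bool]]]]]

5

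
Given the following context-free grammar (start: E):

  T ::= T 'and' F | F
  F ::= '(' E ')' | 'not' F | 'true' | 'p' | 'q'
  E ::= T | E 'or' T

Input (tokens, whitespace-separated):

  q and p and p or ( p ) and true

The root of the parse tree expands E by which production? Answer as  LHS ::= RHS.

[E [E [T [T [T [F q]] and [F p]] and [F p]]] or [T [T [F ( [E [T [F p]]] )]] and [F true]]]

E ::= E 'or' T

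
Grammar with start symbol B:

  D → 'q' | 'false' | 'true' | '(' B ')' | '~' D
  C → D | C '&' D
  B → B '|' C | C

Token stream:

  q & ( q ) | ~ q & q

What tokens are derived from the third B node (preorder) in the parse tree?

q

[B [B [C [C [D q]] & [D ( [B [C [D q]]] )]]] | [C [C [D ~ [D q]]] & [D q]]]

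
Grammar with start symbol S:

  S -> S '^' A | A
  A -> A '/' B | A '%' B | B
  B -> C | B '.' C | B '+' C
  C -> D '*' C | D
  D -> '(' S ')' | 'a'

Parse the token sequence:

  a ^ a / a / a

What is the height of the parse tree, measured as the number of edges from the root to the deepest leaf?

[S [S [A [B [C [D a]]]]] ^ [A [A [A [B [C [D a]]]] / [B [C [D a]]]] / [B [C [D a]]]]]

7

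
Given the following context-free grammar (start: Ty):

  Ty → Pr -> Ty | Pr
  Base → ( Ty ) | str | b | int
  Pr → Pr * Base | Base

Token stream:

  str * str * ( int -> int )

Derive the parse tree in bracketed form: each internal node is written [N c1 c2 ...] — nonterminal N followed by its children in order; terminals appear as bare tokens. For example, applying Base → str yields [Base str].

Ty
Pr
Pr * Base
Pr * Base * Base
Base * Base * Base
str * Base * Base
str * str * Base
str * str * ( Ty )
str * str * ( Pr -> Ty )
str * str * ( Base -> Ty )
str * str * ( int -> Ty )
str * str * ( int -> Pr )
str * str * ( int -> Base )
str * str * ( int -> int )

[Ty [Pr [Pr [Pr [Base str]] * [Base str]] * [Base ( [Ty [Pr [Base int]] -> [Ty [Pr [Base int]]]] )]]]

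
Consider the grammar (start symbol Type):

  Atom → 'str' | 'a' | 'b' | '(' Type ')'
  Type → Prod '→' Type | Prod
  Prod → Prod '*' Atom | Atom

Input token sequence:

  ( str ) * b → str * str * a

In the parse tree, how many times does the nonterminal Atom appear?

6

[Type [Prod [Prod [Atom ( [Type [Prod [Atom str]]] )]] * [Atom b]] → [Type [Prod [Prod [Prod [Atom str]] * [Atom str]] * [Atom a]]]]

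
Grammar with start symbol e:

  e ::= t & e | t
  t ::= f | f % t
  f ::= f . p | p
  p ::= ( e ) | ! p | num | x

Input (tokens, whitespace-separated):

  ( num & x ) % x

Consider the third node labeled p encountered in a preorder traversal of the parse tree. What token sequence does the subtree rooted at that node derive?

x

[e [t [f [p ( [e [t [f [p num]]] & [e [t [f [p x]]]]] )]] % [t [f [p x]]]]]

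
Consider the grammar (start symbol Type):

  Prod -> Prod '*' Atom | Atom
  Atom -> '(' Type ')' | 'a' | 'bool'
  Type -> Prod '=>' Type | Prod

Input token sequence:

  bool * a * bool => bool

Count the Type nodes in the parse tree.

[Type [Prod [Prod [Prod [Atom bool]] * [Atom a]] * [Atom bool]] => [Type [Prod [Atom bool]]]]

2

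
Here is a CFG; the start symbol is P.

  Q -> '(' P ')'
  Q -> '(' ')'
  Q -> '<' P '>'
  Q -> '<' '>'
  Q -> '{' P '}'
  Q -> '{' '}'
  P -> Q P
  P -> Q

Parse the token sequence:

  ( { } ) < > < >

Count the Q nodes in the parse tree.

4

[P [Q ( [P [Q { }]] )] [P [Q < >] [P [Q < >]]]]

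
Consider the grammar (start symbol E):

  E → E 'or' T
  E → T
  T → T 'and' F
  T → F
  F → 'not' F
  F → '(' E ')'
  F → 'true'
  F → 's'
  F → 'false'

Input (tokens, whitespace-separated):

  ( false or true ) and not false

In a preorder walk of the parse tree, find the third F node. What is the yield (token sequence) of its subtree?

[E [T [T [F ( [E [E [T [F false]]] or [T [F true]]] )]] and [F not [F false]]]]

true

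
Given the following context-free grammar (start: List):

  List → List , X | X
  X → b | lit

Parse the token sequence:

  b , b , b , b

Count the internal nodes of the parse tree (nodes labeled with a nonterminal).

[List [List [List [List [X b]] , [X b]] , [X b]] , [X b]]

8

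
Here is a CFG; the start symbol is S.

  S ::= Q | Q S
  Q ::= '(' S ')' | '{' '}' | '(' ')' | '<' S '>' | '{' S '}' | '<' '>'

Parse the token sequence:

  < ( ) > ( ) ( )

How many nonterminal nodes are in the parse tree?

[S [Q < [S [Q ( )]] >] [S [Q ( )] [S [Q ( )]]]]

8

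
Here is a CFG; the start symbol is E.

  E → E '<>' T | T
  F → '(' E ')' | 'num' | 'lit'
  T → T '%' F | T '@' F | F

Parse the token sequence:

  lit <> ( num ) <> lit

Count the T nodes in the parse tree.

4

[E [E [E [T [F lit]]] <> [T [F ( [E [T [F num]]] )]]] <> [T [F lit]]]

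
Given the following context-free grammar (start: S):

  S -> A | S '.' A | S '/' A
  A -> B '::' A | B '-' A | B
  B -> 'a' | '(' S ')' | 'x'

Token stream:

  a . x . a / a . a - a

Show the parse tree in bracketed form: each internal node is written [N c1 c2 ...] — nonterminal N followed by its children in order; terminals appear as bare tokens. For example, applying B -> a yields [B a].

[S [S [S [S [S [A [B a]]] . [A [B x]]] . [A [B a]]] / [A [B a]]] . [A [B a] - [A [B a]]]]

S
S . A
S / A . A
S . A / A . A
S . A . A / A . A
A . A . A / A . A
B . A . A / A . A
a . A . A / A . A
a . B . A / A . A
a . x . A / A . A
a . x . B / A . A
a . x . a / A . A
a . x . a / B . A
a . x . a / a . A
a . x . a / a . B - A
a . x . a / a . a - A
a . x . a / a . a - B
a . x . a / a . a - a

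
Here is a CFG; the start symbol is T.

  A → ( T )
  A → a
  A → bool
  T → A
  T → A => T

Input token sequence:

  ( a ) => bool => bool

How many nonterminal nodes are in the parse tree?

8

[T [A ( [T [A a]] )] => [T [A bool] => [T [A bool]]]]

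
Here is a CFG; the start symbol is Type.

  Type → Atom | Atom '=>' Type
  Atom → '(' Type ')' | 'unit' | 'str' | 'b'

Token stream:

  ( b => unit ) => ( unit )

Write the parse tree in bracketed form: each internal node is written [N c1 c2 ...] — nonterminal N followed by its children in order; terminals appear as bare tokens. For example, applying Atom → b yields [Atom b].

Type
Atom => Type
( Type ) => Type
( Atom => Type ) => Type
( b => Type ) => Type
( b => Atom ) => Type
( b => unit ) => Type
( b => unit ) => Atom
( b => unit ) => ( Type )
( b => unit ) => ( Atom )
( b => unit ) => ( unit )

[Type [Atom ( [Type [Atom b] => [Type [Atom unit]]] )] => [Type [Atom ( [Type [Atom unit]] )]]]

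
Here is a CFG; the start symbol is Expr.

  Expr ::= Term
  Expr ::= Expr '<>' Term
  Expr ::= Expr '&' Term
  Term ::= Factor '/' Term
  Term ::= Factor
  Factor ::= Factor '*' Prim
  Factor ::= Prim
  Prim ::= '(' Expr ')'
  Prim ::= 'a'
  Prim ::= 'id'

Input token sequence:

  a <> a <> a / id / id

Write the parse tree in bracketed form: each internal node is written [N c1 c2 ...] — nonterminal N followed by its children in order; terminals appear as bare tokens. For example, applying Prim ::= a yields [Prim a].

[Expr [Expr [Expr [Term [Factor [Prim a]]]] <> [Term [Factor [Prim a]]]] <> [Term [Factor [Prim a]] / [Term [Factor [Prim id]] / [Term [Factor [Prim id]]]]]]

Expr
Expr <> Term
Expr <> Term <> Term
Term <> Term <> Term
Factor <> Term <> Term
Prim <> Term <> Term
a <> Term <> Term
a <> Factor <> Term
a <> Prim <> Term
a <> a <> Term
a <> a <> Factor / Term
a <> a <> Prim / Term
a <> a <> a / Term
a <> a <> a / Factor / Term
a <> a <> a / Prim / Term
a <> a <> a / id / Term
a <> a <> a / id / Factor
a <> a <> a / id / Prim
a <> a <> a / id / id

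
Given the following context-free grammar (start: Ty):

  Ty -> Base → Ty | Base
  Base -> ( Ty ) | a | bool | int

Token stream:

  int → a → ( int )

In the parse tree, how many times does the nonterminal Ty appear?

[Ty [Base int] → [Ty [Base a] → [Ty [Base ( [Ty [Base int]] )]]]]

4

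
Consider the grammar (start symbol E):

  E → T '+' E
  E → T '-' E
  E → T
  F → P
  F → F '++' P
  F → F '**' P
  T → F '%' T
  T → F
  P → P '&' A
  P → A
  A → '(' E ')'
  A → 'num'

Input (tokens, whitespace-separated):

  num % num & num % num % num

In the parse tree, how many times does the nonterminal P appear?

[E [T [F [P [A num]]] % [T [F [P [P [A num]] & [A num]]] % [T [F [P [A num]]] % [T [F [P [A num]]]]]]]]

5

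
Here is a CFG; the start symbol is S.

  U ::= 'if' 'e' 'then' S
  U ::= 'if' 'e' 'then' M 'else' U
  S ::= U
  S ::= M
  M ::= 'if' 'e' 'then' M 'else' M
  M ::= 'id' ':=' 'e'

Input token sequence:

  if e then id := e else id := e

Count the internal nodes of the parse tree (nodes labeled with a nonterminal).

[S [M if e then [M id := e] else [M id := e]]]

4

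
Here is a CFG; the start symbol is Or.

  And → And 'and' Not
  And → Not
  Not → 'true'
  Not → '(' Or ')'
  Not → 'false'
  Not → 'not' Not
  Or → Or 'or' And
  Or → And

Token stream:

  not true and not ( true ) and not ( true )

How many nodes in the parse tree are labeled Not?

8

[Or [And [And [And [Not not [Not true]]] and [Not not [Not ( [Or [And [Not true]]] )]]] and [Not not [Not ( [Or [And [Not true]]] )]]]]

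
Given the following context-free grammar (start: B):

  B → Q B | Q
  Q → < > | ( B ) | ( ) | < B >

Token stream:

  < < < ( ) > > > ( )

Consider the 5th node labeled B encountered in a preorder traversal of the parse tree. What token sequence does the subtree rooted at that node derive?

( )

[B [Q < [B [Q < [B [Q < [B [Q ( )]] >]] >]] >] [B [Q ( )]]]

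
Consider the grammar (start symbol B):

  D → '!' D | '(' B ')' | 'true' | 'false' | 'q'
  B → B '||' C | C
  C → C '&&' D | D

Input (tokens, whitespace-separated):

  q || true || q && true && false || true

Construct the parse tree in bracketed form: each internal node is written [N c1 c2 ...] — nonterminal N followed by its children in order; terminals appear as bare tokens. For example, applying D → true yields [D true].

[B [B [B [B [C [D q]]] || [C [D true]]] || [C [C [C [D q]] && [D true]] && [D false]]] || [C [D true]]]

B
B || C
B || C || C
B || C || C || C
C || C || C || C
D || C || C || C
q || C || C || C
q || D || C || C
q || true || C || C
q || true || C && D || C
q || true || C && D && D || C
q || true || D && D && D || C
q || true || q && D && D || C
q || true || q && true && D || C
q || true || q && true && false || C
q || true || q && true && false || D
q || true || q && true && false || true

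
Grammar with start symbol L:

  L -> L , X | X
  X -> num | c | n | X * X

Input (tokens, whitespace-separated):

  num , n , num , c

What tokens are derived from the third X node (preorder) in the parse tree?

[L [L [L [L [X num]] , [X n]] , [X num]] , [X c]]

num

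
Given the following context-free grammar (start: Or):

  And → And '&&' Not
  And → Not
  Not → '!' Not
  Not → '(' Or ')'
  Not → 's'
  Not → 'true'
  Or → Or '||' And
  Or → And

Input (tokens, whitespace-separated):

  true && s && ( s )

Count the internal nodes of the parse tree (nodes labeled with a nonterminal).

[Or [And [And [And [Not true]] && [Not s]] && [Not ( [Or [And [Not s]]] )]]]

10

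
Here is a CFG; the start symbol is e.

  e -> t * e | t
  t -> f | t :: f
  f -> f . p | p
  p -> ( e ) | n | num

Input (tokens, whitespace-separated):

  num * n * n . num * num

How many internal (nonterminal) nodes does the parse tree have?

18

[e [t [f [p num]]] * [e [t [f [p n]]] * [e [t [f [f [p n]] . [p num]]] * [e [t [f [p num]]]]]]]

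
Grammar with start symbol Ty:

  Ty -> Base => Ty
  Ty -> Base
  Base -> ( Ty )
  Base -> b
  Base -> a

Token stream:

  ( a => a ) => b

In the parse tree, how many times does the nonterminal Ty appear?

[Ty [Base ( [Ty [Base a] => [Ty [Base a]]] )] => [Ty [Base b]]]

4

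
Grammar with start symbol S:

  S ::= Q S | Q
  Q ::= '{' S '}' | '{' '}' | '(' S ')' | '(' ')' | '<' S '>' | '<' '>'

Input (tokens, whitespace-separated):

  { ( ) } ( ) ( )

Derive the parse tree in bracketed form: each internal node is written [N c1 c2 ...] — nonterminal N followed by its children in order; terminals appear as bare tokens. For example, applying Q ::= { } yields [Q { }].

[S [Q { [S [Q ( )]] }] [S [Q ( )] [S [Q ( )]]]]

S
Q S
{ S } S
{ Q } S
{ ( ) } S
{ ( ) } Q S
{ ( ) } ( ) S
{ ( ) } ( ) Q
{ ( ) } ( ) ( )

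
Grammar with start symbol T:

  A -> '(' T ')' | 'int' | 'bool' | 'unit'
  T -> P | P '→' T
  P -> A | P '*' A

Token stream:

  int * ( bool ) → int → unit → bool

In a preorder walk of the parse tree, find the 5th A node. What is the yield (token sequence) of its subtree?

[T [P [P [A int]] * [A ( [T [P [A bool]]] )]] → [T [P [A int]] → [T [P [A unit]] → [T [P [A bool]]]]]]

unit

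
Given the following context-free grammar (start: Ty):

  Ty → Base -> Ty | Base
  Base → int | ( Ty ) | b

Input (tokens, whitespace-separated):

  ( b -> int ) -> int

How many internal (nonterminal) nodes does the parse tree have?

8

[Ty [Base ( [Ty [Base b] -> [Ty [Base int]]] )] -> [Ty [Base int]]]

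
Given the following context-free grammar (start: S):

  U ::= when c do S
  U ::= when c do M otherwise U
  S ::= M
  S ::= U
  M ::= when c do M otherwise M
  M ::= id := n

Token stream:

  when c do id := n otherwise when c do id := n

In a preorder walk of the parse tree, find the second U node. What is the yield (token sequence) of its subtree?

[S [U when c do [M id := n] otherwise [U when c do [S [M id := n]]]]]

when c do id := n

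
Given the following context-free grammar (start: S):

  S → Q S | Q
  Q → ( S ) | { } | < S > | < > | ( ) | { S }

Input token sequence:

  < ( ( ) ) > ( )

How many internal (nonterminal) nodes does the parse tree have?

8

[S [Q < [S [Q ( [S [Q ( )]] )]] >] [S [Q ( )]]]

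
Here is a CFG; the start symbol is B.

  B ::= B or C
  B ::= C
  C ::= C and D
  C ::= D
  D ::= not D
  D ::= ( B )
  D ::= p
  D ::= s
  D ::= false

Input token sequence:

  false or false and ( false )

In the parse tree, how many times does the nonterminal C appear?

4

[B [B [C [D false]]] or [C [C [D false]] and [D ( [B [C [D false]]] )]]]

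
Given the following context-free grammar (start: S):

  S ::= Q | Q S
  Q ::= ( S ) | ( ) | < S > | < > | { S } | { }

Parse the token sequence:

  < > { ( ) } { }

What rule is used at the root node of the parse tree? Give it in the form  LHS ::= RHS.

S ::= Q S

[S [Q < >] [S [Q { [S [Q ( )]] }] [S [Q { }]]]]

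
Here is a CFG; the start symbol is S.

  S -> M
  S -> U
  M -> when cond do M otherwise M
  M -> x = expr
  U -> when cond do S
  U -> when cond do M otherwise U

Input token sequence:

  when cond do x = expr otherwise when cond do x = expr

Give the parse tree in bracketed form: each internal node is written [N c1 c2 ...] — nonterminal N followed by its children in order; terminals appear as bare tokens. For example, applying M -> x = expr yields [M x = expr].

[S [U when cond do [M x = expr] otherwise [U when cond do [S [M x = expr]]]]]

S
U
when cond do M otherwise U
when cond do x = expr otherwise U
when cond do x = expr otherwise when cond do S
when cond do x = expr otherwise when cond do M
when cond do x = expr otherwise when cond do x = expr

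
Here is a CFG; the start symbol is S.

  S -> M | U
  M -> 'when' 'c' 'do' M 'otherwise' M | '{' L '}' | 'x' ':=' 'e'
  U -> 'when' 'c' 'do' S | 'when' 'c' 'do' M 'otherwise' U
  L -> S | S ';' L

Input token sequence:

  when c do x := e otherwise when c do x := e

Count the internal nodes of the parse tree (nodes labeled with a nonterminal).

6

[S [U when c do [M x := e] otherwise [U when c do [S [M x := e]]]]]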